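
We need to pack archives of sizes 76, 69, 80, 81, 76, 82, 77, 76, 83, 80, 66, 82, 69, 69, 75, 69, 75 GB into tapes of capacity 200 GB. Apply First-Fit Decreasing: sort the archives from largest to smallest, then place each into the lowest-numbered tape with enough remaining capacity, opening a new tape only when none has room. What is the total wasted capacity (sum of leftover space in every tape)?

515

Sorted descending: 83, 82, 82, 81, 80, 80, 77, 76, 76, 76, 75, 75, 69, 69, 69, 69, 66.
Put 83 GB in tape 1; 117 GB remain.
Put 82 GB in tape 1; 35 GB remain.
Put 82 GB in tape 2; 118 GB remain.
Put 81 GB in tape 2; 37 GB remain.
Put 80 GB in tape 3; 120 GB remain.
Put 80 GB in tape 3; 40 GB remain.
Put 77 GB in tape 4; 123 GB remain.
Put 76 GB in tape 4; 47 GB remain.
Put 76 GB in tape 5; 124 GB remain.
Put 76 GB in tape 5; 48 GB remain.
Put 75 GB in tape 6; 125 GB remain.
Put 75 GB in tape 6; 50 GB remain.
Put 69 GB in tape 7; 131 GB remain.
Put 69 GB in tape 7; 62 GB remain.
Put 69 GB in tape 8; 131 GB remain.
Put 69 GB in tape 8; 62 GB remain.
Put 66 GB in tape 9; 134 GB remain.
9 tapes × 200 GB = 1800 GB; used 1285 GB; unused 515 GB.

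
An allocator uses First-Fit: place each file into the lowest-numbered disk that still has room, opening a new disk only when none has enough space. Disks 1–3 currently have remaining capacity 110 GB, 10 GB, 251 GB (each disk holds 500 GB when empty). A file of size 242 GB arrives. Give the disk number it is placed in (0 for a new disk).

3

Disks with room: disk 3 (251 GB).
The first with room is disk 3.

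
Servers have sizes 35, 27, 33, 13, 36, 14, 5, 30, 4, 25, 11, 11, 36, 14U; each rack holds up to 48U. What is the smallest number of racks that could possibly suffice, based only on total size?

7 racks

Total size = 35 + 27 + 33 + 13 + 36 + 14 + 5 + 30 + 4 + 25 + 11 + 11 + 36 + 14 = 294U.
⌈294 / 48⌉ = 7.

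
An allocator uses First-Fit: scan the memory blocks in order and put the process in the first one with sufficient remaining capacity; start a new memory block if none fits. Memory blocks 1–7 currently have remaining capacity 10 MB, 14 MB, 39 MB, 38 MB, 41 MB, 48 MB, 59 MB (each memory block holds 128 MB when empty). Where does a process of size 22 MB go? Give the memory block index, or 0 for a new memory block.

Memory blocks with room: memory block 3 (39 MB), memory block 4 (38 MB), memory block 5 (41 MB), memory block 6 (48 MB), memory block 7 (59 MB).
The first with room is memory block 3.

3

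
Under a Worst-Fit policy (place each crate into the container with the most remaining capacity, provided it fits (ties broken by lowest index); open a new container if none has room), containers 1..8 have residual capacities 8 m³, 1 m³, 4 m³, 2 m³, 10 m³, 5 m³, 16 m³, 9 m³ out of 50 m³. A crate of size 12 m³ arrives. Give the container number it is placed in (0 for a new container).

Containers with room: container 7 (16 m³).
Most room is container 7 with 16 m³ free.

7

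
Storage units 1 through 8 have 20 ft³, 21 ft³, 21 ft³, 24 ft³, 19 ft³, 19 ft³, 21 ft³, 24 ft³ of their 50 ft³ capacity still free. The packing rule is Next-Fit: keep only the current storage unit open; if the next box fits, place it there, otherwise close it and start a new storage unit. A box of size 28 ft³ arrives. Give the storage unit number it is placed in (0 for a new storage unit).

Next-Fit only looks at storage unit 8, which has 24 ft³ free.
28 ft³ does not fit, so a new storage unit is opened.

0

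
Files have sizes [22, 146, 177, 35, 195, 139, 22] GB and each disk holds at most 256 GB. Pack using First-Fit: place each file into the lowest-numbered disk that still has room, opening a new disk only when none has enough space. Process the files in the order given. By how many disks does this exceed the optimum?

First-Fit: [22,146,35,22] [177] [195] [139] → 4 disks.
4 files exceed 128 GB (half the capacity), and no two of those can share a disk, so at least 4 disks are needed.
So 4 is already optimal.

0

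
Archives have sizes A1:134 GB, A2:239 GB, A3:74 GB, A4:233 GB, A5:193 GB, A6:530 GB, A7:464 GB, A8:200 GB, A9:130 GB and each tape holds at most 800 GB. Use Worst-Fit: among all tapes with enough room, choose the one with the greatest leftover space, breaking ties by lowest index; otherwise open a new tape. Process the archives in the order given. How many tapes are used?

3 tapes

tape 1: place A1 (134 GB), 666 GB left
tape 1: place A2 (239 GB), 427 GB left
tape 1: place A3 (74 GB), 353 GB left
tape 1: place A4 (233 GB), 120 GB left
tape 2: place A5 (193 GB), 607 GB left
tape 2: place A6 (530 GB), 77 GB left
tape 3: place A7 (464 GB), 336 GB left
tape 3: place A8 (200 GB), 136 GB left
tape 3: place A9 (130 GB), 6 GB left
Final tapes: [134,239,74,233] [193,530] [464,200,130].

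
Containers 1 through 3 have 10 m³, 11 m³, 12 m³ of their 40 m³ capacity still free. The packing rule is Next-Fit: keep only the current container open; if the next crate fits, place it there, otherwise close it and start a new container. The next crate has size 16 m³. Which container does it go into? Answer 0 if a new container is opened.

0

Next-Fit only looks at container 3, which has 12 m³ free.
16 m³ does not fit, so a new container is opened.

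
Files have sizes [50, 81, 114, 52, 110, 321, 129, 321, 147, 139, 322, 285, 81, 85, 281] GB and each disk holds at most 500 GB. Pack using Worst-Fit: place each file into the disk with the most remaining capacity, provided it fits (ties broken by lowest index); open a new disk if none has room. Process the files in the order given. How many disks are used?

6 disks

50 GB → disk 1 (remaining 450 GB)
81 GB → disk 1 (remaining 369 GB)
114 GB → disk 1 (remaining 255 GB)
52 GB → disk 1 (remaining 203 GB)
110 GB → disk 1 (remaining 93 GB)
321 GB → disk 2 (remaining 179 GB)
129 GB → disk 2 (remaining 50 GB)
321 GB → disk 3 (remaining 179 GB)
147 GB → disk 3 (remaining 32 GB)
139 GB → disk 4 (remaining 361 GB)
322 GB → disk 4 (remaining 39 GB)
285 GB → disk 5 (remaining 215 GB)
81 GB → disk 5 (remaining 134 GB)
85 GB → disk 5 (remaining 49 GB)
281 GB → disk 6 (remaining 219 GB)
Final disks: [50,81,114,52,110] [321,129] [321,147] [139,322] [285,81,85] [281].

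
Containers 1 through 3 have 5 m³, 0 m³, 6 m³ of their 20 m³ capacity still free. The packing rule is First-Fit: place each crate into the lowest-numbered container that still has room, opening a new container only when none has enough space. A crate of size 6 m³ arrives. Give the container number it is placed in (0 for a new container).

3

Containers with room: container 3 (6 m³).
The first with room is container 3.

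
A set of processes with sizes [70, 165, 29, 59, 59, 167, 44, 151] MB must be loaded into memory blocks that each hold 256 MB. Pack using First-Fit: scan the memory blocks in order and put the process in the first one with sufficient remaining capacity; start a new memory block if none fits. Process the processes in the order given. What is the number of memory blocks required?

4

Put 70 MB in memory block 1; 186 MB remain.
Put 165 MB in memory block 1; 21 MB remain.
Put 29 MB in memory block 2; 227 MB remain.
Put 59 MB in memory block 2; 168 MB remain.
Put 59 MB in memory block 2; 109 MB remain.
Put 167 MB in memory block 3; 89 MB remain.
Put 44 MB in memory block 2; 65 MB remain.
Put 151 MB in memory block 4; 105 MB remain.
Final memory blocks: [70,165] [29,59,59,44] [167] [151].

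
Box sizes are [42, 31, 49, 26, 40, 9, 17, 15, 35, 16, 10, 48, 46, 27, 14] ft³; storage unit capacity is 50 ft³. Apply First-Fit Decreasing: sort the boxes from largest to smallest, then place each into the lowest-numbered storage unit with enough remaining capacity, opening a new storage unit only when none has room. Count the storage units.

Sorted descending: 49, 48, 46, 42, 40, 35, 31, 27, 26, 17, 16, 15, 14, 10, 9.
Put 49 ft³ in storage unit 1; 1 ft³ remain.
Put 48 ft³ in storage unit 2; 2 ft³ remain.
Put 46 ft³ in storage unit 3; 4 ft³ remain.
Put 42 ft³ in storage unit 4; 8 ft³ remain.
Put 40 ft³ in storage unit 5; 10 ft³ remain.
Put 35 ft³ in storage unit 6; 15 ft³ remain.
Put 31 ft³ in storage unit 7; 19 ft³ remain.
Put 27 ft³ in storage unit 8; 23 ft³ remain.
Put 26 ft³ in storage unit 9; 24 ft³ remain.
Put 17 ft³ in storage unit 7; 2 ft³ remain.
Put 16 ft³ in storage unit 8; 7 ft³ remain.
Put 15 ft³ in storage unit 6; 0 ft³ remain.
Put 14 ft³ in storage unit 9; 10 ft³ remain.
Put 10 ft³ in storage unit 5; 0 ft³ remain.
Put 9 ft³ in storage unit 9; 1 ft³ remain.
Final storage units: [49] [48] [46] [42] [40,10] [35,15] [31,17] [27,16] [26,14,9].

9 storage units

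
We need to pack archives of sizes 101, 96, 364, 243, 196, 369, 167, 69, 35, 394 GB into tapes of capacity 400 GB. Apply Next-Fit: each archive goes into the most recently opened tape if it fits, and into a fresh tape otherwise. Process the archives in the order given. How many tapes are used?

Put 101 GB in tape 1; 299 GB remain.
Put 96 GB in tape 1; 203 GB remain.
Put 364 GB in tape 2; 36 GB remain.
Put 243 GB in tape 3; 157 GB remain.
Put 196 GB in tape 4; 204 GB remain.
Put 369 GB in tape 5; 31 GB remain.
Put 167 GB in tape 6; 233 GB remain.
Put 69 GB in tape 6; 164 GB remain.
Put 35 GB in tape 6; 129 GB remain.
Put 394 GB in tape 7; 6 GB remain.

7 tapes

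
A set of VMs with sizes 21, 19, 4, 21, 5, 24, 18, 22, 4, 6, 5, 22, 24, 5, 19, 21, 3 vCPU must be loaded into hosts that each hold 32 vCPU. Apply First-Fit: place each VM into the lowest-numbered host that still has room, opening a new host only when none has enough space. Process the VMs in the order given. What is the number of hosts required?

host 1: place 21 vCPU, 11 vCPU left
host 2: place 19 vCPU, 13 vCPU left
host 1: place 4 vCPU, 7 vCPU left
host 3: place 21 vCPU, 11 vCPU left
host 1: place 5 vCPU, 2 vCPU left
host 4: place 24 vCPU, 8 vCPU left
host 5: place 18 vCPU, 14 vCPU left
host 6: place 22 vCPU, 10 vCPU left
host 2: place 4 vCPU, 9 vCPU left
host 2: place 6 vCPU, 3 vCPU left
host 3: place 5 vCPU, 6 vCPU left
host 7: place 22 vCPU, 10 vCPU left
host 8: place 24 vCPU, 8 vCPU left
host 3: place 5 vCPU, 1 vCPU left
host 9: place 19 vCPU, 13 vCPU left
host 10: place 21 vCPU, 11 vCPU left
host 2: place 3 vCPU, 0 vCPU left

10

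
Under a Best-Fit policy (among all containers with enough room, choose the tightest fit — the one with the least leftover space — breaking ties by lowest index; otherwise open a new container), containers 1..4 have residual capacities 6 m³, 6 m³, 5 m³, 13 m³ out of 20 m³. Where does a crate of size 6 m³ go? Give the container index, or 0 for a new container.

1

Containers with room: container 1 (6 m³), container 2 (6 m³), container 4 (13 m³).
Tightest fit is container 1 with 6 m³ free.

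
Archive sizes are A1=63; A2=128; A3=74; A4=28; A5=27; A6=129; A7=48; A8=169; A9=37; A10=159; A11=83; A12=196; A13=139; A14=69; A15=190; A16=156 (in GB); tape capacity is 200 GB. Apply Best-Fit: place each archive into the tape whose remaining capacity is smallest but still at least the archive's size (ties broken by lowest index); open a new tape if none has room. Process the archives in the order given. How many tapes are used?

tape 1: place A1 (63 GB), 137 GB left
tape 1: place A2 (128 GB), 9 GB left
tape 2: place A3 (74 GB), 126 GB left
tape 2: place A4 (28 GB), 98 GB left
tape 2: place A5 (27 GB), 71 GB left
tape 3: place A6 (129 GB), 71 GB left
tape 2: place A7 (48 GB), 23 GB left
tape 4: place A8 (169 GB), 31 GB left
tape 3: place A9 (37 GB), 34 GB left
tape 5: place A10 (159 GB), 41 GB left
tape 6: place A11 (83 GB), 117 GB left
tape 7: place A12 (196 GB), 4 GB left
tape 8: place A13 (139 GB), 61 GB left
tape 6: place A14 (69 GB), 48 GB left
tape 9: place A15 (190 GB), 10 GB left
tape 10: place A16 (156 GB), 44 GB left
Final tapes: [63,128] [74,28,27,48] [129,37] [169] [159] [83,69] [196] [139] [190] [156].

10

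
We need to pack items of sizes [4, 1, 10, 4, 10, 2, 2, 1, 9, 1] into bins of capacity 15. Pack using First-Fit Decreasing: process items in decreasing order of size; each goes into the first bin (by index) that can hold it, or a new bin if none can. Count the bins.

Sorted descending: 10, 10, 9, 4, 4, 2, 2, 1, 1, 1.
Put 10 in bin 1; 5 remain.
Put 10 in bin 2; 5 remain.
Put 9 in bin 3; 6 remain.
Put 4 in bin 1; 1 remain.
Put 4 in bin 2; 1 remain.
Put 2 in bin 3; 4 remain.
Put 2 in bin 3; 2 remain.
Put 1 in bin 1; 0 remain.
Put 1 in bin 2; 0 remain.
Put 1 in bin 3; 1 remain.

3 bins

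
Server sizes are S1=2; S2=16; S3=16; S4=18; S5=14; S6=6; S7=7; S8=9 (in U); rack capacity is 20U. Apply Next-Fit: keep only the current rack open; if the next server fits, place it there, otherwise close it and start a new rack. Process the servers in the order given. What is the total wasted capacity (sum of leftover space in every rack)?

Put S1 (2U) in rack 1; 18U remain.
Put S2 (16U) in rack 1; 2U remain.
Put S3 (16U) in rack 2; 4U remain.
Put S4 (18U) in rack 3; 2U remain.
Put S5 (14U) in rack 4; 6U remain.
Put S6 (6U) in rack 4; 0U remain.
Put S7 (7U) in rack 5; 13U remain.
Put S8 (9U) in rack 5; 4U remain.
5 racks × 20U = 100U; used 88U; unused 12U.

12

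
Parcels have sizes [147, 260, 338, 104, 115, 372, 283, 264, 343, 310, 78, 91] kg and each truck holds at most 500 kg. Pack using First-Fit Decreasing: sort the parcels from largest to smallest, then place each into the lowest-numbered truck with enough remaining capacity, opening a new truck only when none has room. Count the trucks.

Sorted descending: 372, 343, 338, 310, 283, 264, 260, 147, 115, 104, 91, 78.
truck 1: place 372 kg, 128 kg left
truck 2: place 343 kg, 157 kg left
truck 3: place 338 kg, 162 kg left
truck 4: place 310 kg, 190 kg left
truck 5: place 283 kg, 217 kg left
truck 6: place 264 kg, 236 kg left
truck 7: place 260 kg, 240 kg left
truck 2: place 147 kg, 10 kg left
truck 1: place 115 kg, 13 kg left
truck 3: place 104 kg, 58 kg left
truck 4: place 91 kg, 99 kg left
truck 4: place 78 kg, 21 kg left

7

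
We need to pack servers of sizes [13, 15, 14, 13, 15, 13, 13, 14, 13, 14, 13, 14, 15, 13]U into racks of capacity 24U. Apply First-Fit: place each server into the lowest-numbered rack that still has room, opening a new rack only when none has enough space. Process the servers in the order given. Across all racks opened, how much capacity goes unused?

Put 13U in rack 1; 11U remain.
Put 15U in rack 2; 9U remain.
Put 14U in rack 3; 10U remain.
Put 13U in rack 4; 11U remain.
Put 15U in rack 5; 9U remain.
Put 13U in rack 6; 11U remain.
Put 13U in rack 7; 11U remain.
Put 14U in rack 8; 10U remain.
Put 13U in rack 9; 11U remain.
Put 14U in rack 10; 10U remain.
Put 13U in rack 11; 11U remain.
Put 14U in rack 12; 10U remain.
Put 15U in rack 13; 9U remain.
Put 13U in rack 14; 11U remain.
14 racks × 24U = 336U; used 192U; unused 144U.

144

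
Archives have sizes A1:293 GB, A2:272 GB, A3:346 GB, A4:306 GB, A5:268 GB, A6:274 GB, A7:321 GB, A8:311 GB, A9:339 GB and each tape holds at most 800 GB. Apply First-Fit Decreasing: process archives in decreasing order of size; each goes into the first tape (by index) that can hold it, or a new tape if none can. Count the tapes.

Sorted descending: 346, 339, 321, 311, 306, 293, 274, 272, 268.
Put 346 GB in tape 1; 454 GB remain.
Put 339 GB in tape 1; 115 GB remain.
Put 321 GB in tape 2; 479 GB remain.
Put 311 GB in tape 2; 168 GB remain.
Put 306 GB in tape 3; 494 GB remain.
Put 293 GB in tape 3; 201 GB remain.
Put 274 GB in tape 4; 526 GB remain.
Put 272 GB in tape 4; 254 GB remain.
Put 268 GB in tape 5; 532 GB remain.
Final tapes: [346,339] [321,311] [306,293] [274,272] [268].

5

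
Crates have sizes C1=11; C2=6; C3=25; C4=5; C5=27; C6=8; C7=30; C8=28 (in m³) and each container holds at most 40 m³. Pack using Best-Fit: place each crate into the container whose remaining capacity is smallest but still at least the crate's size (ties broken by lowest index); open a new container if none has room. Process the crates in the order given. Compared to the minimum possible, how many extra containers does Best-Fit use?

Best-Fit: [11,6] [25,5,8] [27] [30] [28] → 5 containers.
Total size 140 m³; any packing needs at least ⌈140/40⌉ = 4 containers.
An optimal packing achieves that bound: [30,8] [28,11] [27,6,5] [25] → 4 containers.
Excess: 5 − 4 = 1.

1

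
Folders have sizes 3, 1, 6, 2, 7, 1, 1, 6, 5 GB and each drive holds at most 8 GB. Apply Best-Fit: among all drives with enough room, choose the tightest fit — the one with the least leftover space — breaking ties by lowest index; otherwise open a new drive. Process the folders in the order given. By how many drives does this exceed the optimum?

Best-Fit: [3,1,1] [6,2] [7,1] [6] [5] → 5 drives.
Total size 32 GB; any packing needs at least ⌈32/8⌉ = 4 drives.
An optimal packing achieves that bound: [7,1] [6,2] [6,1,1] [5,3] → 4 drives.
Excess: 5 − 4 = 1.

1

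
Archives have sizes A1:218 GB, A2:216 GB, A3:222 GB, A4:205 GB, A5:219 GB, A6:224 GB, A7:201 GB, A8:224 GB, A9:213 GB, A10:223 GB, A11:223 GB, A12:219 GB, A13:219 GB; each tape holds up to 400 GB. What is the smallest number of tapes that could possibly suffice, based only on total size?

8

Total size = 218 + 216 + 222 + 205 + 219 + 224 + 201 + 224 + 213 + 223 + 223 + 219 + 219 = 2826 GB.
⌈2826 / 400⌉ = 8.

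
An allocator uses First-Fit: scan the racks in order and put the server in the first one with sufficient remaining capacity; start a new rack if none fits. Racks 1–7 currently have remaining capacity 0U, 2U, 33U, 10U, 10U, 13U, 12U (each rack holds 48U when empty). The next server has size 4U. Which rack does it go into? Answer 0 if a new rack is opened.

3

Racks with room: rack 3 (33U), rack 4 (10U), rack 5 (10U), rack 6 (13U), rack 7 (12U).
The first with room is rack 3.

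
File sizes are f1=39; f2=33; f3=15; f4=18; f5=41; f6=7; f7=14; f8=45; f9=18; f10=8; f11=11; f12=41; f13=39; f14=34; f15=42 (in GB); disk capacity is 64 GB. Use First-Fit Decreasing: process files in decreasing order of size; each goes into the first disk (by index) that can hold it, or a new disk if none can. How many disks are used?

8 disks

Sorted descending: 45, 42, 41, 41, 39, 39, 34, 33, 18, 18, 15, 14, 11, 8, 7.
45 GB → disk 1 (remaining 19 GB)
42 GB → disk 2 (remaining 22 GB)
41 GB → disk 3 (remaining 23 GB)
41 GB → disk 4 (remaining 23 GB)
39 GB → disk 5 (remaining 25 GB)
39 GB → disk 6 (remaining 25 GB)
34 GB → disk 7 (remaining 30 GB)
33 GB → disk 8 (remaining 31 GB)
18 GB → disk 1 (remaining 1 GB)
18 GB → disk 2 (remaining 4 GB)
15 GB → disk 3 (remaining 8 GB)
14 GB → disk 4 (remaining 9 GB)
11 GB → disk 5 (remaining 14 GB)
8 GB → disk 3 (remaining 0 GB)
7 GB → disk 4 (remaining 2 GB)
Final disks: [45,18] [42,18] [41,15,8] [41,14,7] [39,11] [39] [34] [33].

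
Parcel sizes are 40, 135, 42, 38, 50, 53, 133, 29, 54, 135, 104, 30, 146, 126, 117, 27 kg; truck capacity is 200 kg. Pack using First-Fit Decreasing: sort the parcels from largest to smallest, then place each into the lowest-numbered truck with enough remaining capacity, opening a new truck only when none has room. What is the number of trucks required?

7 trucks

Sorted descending: 146, 135, 135, 133, 126, 117, 104, 54, 53, 50, 42, 40, 38, 30, 29, 27.
146 kg → truck 1 (remaining 54 kg)
135 kg → truck 2 (remaining 65 kg)
135 kg → truck 3 (remaining 65 kg)
133 kg → truck 4 (remaining 67 kg)
126 kg → truck 5 (remaining 74 kg)
117 kg → truck 6 (remaining 83 kg)
104 kg → truck 7 (remaining 96 kg)
54 kg → truck 1 (remaining 0 kg)
53 kg → truck 2 (remaining 12 kg)
50 kg → truck 3 (remaining 15 kg)
42 kg → truck 4 (remaining 25 kg)
40 kg → truck 5 (remaining 34 kg)
38 kg → truck 6 (remaining 45 kg)
30 kg → truck 5 (remaining 4 kg)
29 kg → truck 6 (remaining 16 kg)
27 kg → truck 7 (remaining 69 kg)
Final trucks: [146,54] [135,53] [135,50] [133,42] [126,40,30] [117,38,29] [104,27].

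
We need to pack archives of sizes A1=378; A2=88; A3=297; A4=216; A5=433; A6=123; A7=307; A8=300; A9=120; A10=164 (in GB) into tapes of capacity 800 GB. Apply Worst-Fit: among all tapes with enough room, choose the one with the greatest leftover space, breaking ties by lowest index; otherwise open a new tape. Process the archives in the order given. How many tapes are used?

Put A1 (378 GB) in tape 1; 422 GB remain.
Put A2 (88 GB) in tape 1; 334 GB remain.
Put A3 (297 GB) in tape 1; 37 GB remain.
Put A4 (216 GB) in tape 2; 584 GB remain.
Put A5 (433 GB) in tape 2; 151 GB remain.
Put A6 (123 GB) in tape 2; 28 GB remain.
Put A7 (307 GB) in tape 3; 493 GB remain.
Put A8 (300 GB) in tape 3; 193 GB remain.
Put A9 (120 GB) in tape 3; 73 GB remain.
Put A10 (164 GB) in tape 4; 636 GB remain.
Final tapes: [378,88,297] [216,433,123] [307,300,120] [164].

4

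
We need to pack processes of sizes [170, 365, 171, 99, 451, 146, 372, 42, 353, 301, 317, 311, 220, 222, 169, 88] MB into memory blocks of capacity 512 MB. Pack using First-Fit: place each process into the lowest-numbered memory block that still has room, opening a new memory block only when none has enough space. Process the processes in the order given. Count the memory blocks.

9 memory blocks

170 MB → memory block 1 (remaining 342 MB)
365 MB → memory block 2 (remaining 147 MB)
171 MB → memory block 1 (remaining 171 MB)
99 MB → memory block 1 (remaining 72 MB)
451 MB → memory block 3 (remaining 61 MB)
146 MB → memory block 2 (remaining 1 MB)
372 MB → memory block 4 (remaining 140 MB)
42 MB → memory block 1 (remaining 30 MB)
353 MB → memory block 5 (remaining 159 MB)
301 MB → memory block 6 (remaining 211 MB)
317 MB → memory block 7 (remaining 195 MB)
311 MB → memory block 8 (remaining 201 MB)
220 MB → memory block 9 (remaining 292 MB)
222 MB → memory block 9 (remaining 70 MB)
169 MB → memory block 6 (remaining 42 MB)
88 MB → memory block 4 (remaining 52 MB)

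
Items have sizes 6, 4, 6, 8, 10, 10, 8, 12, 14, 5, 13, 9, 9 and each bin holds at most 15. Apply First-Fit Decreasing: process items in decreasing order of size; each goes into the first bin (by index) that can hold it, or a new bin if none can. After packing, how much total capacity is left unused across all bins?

21

Sorted descending: 14, 13, 12, 10, 10, 9, 9, 8, 8, 6, 6, 5, 4.
Put 14 in bin 1; 1 remain.
Put 13 in bin 2; 2 remain.
Put 12 in bin 3; 3 remain.
Put 10 in bin 4; 5 remain.
Put 10 in bin 5; 5 remain.
Put 9 in bin 6; 6 remain.
Put 9 in bin 7; 6 remain.
Put 8 in bin 8; 7 remain.
Put 8 in bin 9; 7 remain.
Put 6 in bin 6; 0 remain.
Put 6 in bin 7; 0 remain.
Put 5 in bin 4; 0 remain.
Put 4 in bin 5; 1 remain.
9 bins × 15 = 135; used 114; unused 21.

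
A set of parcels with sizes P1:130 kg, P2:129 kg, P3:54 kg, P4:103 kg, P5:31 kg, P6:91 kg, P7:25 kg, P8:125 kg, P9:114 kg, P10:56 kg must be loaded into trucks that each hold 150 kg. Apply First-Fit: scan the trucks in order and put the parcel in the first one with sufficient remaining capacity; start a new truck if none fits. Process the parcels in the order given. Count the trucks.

Put P1 (130 kg) in truck 1; 20 kg remain.
Put P2 (129 kg) in truck 2; 21 kg remain.
Put P3 (54 kg) in truck 3; 96 kg remain.
Put P4 (103 kg) in truck 4; 47 kg remain.
Put P5 (31 kg) in truck 3; 65 kg remain.
Put P6 (91 kg) in truck 5; 59 kg remain.
Put P7 (25 kg) in truck 3; 40 kg remain.
Put P8 (125 kg) in truck 6; 25 kg remain.
Put P9 (114 kg) in truck 7; 36 kg remain.
Put P10 (56 kg) in truck 5; 3 kg remain.
Final trucks: [130] [129] [54,31,25] [103] [91,56] [125] [114].

7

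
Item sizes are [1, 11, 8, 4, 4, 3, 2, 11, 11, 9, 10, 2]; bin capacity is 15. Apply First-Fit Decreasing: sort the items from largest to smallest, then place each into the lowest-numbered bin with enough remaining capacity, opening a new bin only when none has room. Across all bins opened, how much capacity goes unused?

Sorted descending: 11, 11, 11, 10, 9, 8, 4, 4, 3, 2, 2, 1.
bin 1: place 11, 4 left
bin 2: place 11, 4 left
bin 3: place 11, 4 left
bin 4: place 10, 5 left
bin 5: place 9, 6 left
bin 6: place 8, 7 left
bin 1: place 4, 0 left
bin 2: place 4, 0 left
bin 3: place 3, 1 left
bin 4: place 2, 3 left
bin 4: place 2, 1 left
bin 3: place 1, 0 left
6 bins × 15 = 90; used 76; unused 14.

14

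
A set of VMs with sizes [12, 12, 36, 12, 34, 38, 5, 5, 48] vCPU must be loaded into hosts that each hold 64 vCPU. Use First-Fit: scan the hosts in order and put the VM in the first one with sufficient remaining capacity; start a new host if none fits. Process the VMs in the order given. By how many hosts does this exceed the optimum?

First-Fit: [12,12,36] [12,34,5,5] [38] [48] → 4 hosts.
Total size 202 vCPU; any packing needs at least ⌈202/64⌉ = 4 hosts.
So 4 is already optimal.

0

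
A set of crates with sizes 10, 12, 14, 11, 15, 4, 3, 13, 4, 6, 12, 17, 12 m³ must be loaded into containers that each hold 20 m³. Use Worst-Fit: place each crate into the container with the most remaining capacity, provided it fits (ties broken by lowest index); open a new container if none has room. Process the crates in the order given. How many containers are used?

9

10 m³ → container 1 (remaining 10 m³)
12 m³ → container 2 (remaining 8 m³)
14 m³ → container 3 (remaining 6 m³)
11 m³ → container 4 (remaining 9 m³)
15 m³ → container 5 (remaining 5 m³)
4 m³ → container 1 (remaining 6 m³)
3 m³ → container 4 (remaining 6 m³)
13 m³ → container 6 (remaining 7 m³)
4 m³ → container 2 (remaining 4 m³)
6 m³ → container 6 (remaining 1 m³)
12 m³ → container 7 (remaining 8 m³)
17 m³ → container 8 (remaining 3 m³)
12 m³ → container 9 (remaining 8 m³)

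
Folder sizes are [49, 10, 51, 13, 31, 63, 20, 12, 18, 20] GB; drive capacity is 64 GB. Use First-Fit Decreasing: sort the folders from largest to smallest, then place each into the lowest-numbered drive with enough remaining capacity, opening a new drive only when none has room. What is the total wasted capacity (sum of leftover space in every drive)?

33

Sorted descending: 63, 51, 49, 31, 20, 20, 18, 13, 12, 10.
Put 63 GB in drive 1; 1 GB remain.
Put 51 GB in drive 2; 13 GB remain.
Put 49 GB in drive 3; 15 GB remain.
Put 31 GB in drive 4; 33 GB remain.
Put 20 GB in drive 4; 13 GB remain.
Put 20 GB in drive 5; 44 GB remain.
Put 18 GB in drive 5; 26 GB remain.
Put 13 GB in drive 2; 0 GB remain.
Put 12 GB in drive 3; 3 GB remain.
Put 10 GB in drive 4; 3 GB remain.
5 drives × 64 GB = 320 GB; used 287 GB; unused 33 GB.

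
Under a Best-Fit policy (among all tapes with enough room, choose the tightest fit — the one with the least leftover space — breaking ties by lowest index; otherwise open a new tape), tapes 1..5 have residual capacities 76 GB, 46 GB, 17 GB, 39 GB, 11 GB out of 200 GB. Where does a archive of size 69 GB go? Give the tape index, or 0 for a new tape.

1

Tapes with room: tape 1 (76 GB).
Tightest fit is tape 1 with 76 GB free.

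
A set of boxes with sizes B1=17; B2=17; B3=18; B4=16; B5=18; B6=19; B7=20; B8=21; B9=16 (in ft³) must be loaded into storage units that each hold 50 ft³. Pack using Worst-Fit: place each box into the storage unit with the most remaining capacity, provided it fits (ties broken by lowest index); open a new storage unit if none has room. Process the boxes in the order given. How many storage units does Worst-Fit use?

4 storage units

Put B1 (17 ft³) in storage unit 1; 33 ft³ remain.
Put B2 (17 ft³) in storage unit 1; 16 ft³ remain.
Put B3 (18 ft³) in storage unit 2; 32 ft³ remain.
Put B4 (16 ft³) in storage unit 2; 16 ft³ remain.
Put B5 (18 ft³) in storage unit 3; 32 ft³ remain.
Put B6 (19 ft³) in storage unit 3; 13 ft³ remain.
Put B7 (20 ft³) in storage unit 4; 30 ft³ remain.
Put B8 (21 ft³) in storage unit 4; 9 ft³ remain.
Put B9 (16 ft³) in storage unit 1; 0 ft³ remain.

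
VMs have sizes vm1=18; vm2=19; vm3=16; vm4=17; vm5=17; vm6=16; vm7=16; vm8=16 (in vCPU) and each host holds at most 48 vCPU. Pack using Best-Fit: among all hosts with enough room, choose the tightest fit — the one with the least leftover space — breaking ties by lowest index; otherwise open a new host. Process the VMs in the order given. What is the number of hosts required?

4

host 1: place vm1 (18 vCPU), 30 vCPU left
host 1: place vm2 (19 vCPU), 11 vCPU left
host 2: place vm3 (16 vCPU), 32 vCPU left
host 2: place vm4 (17 vCPU), 15 vCPU left
host 3: place vm5 (17 vCPU), 31 vCPU left
host 3: place vm6 (16 vCPU), 15 vCPU left
host 4: place vm7 (16 vCPU), 32 vCPU left
host 4: place vm8 (16 vCPU), 16 vCPU left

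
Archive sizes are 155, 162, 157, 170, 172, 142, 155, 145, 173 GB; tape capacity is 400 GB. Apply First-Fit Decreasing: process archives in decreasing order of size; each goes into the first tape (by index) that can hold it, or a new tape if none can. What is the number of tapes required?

5

Sorted descending: 173, 172, 170, 162, 157, 155, 155, 145, 142.
tape 1: place 173 GB, 227 GB left
tape 1: place 172 GB, 55 GB left
tape 2: place 170 GB, 230 GB left
tape 2: place 162 GB, 68 GB left
tape 3: place 157 GB, 243 GB left
tape 3: place 155 GB, 88 GB left
tape 4: place 155 GB, 245 GB left
tape 4: place 145 GB, 100 GB left
tape 5: place 142 GB, 258 GB left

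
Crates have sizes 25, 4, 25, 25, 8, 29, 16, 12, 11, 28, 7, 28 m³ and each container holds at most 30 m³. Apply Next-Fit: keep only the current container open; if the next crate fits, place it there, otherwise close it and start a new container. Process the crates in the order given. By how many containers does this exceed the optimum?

Next-Fit: [25,4] [25] [25] [8] [29] [16,12] [11] [28] [7] [28] → 10 containers.
Total size 218 m³; any packing needs at least ⌈218/30⌉ = 8 containers.
An optimal packing achieves that bound: [29] [28] [28] [25,4] [25] [25] [16,12] [11,8,7] → 8 containers.
Excess: 10 − 8 = 2.

2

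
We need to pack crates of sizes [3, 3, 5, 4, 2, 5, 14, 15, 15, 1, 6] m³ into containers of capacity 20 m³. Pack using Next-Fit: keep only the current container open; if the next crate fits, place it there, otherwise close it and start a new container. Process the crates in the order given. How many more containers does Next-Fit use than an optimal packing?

Next-Fit: [3,3,5,4,2] [5,14] [15] [15,1] [6] → 5 containers.
Total size 73 m³; any packing needs at least ⌈73/20⌉ = 4 containers.
An optimal packing achieves that bound: [15,5] [15,5] [14,6] [4,3,3,2,1] → 4 containers.
Excess: 5 − 4 = 1.

1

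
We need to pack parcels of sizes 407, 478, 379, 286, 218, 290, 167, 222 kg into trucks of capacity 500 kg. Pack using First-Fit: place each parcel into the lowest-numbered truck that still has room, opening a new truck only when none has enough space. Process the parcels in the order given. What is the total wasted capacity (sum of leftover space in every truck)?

553

407 kg → truck 1 (remaining 93 kg)
478 kg → truck 2 (remaining 22 kg)
379 kg → truck 3 (remaining 121 kg)
286 kg → truck 4 (remaining 214 kg)
218 kg → truck 5 (remaining 282 kg)
290 kg → truck 6 (remaining 210 kg)
167 kg → truck 4 (remaining 47 kg)
222 kg → truck 5 (remaining 60 kg)
6 trucks × 500 kg = 3000 kg; used 2447 kg; unused 553 kg.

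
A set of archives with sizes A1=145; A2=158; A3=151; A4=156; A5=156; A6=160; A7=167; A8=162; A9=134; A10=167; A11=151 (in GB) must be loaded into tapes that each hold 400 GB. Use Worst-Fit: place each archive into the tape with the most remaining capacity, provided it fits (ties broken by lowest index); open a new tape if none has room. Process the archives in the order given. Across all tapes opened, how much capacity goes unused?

693

A1 (145 GB) → tape 1 (remaining 255 GB)
A2 (158 GB) → tape 1 (remaining 97 GB)
A3 (151 GB) → tape 2 (remaining 249 GB)
A4 (156 GB) → tape 2 (remaining 93 GB)
A5 (156 GB) → tape 3 (remaining 244 GB)
A6 (160 GB) → tape 3 (remaining 84 GB)
A7 (167 GB) → tape 4 (remaining 233 GB)
A8 (162 GB) → tape 4 (remaining 71 GB)
A9 (134 GB) → tape 5 (remaining 266 GB)
A10 (167 GB) → tape 5 (remaining 99 GB)
A11 (151 GB) → tape 6 (remaining 249 GB)
6 tapes × 400 GB = 2400 GB; used 1707 GB; unused 693 GB.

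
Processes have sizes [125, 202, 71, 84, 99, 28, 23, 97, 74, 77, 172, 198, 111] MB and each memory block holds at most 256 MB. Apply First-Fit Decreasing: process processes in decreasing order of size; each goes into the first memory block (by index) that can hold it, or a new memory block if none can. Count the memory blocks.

Sorted descending: 202, 198, 172, 125, 111, 99, 97, 84, 77, 74, 71, 28, 23.
memory block 1: place 202 MB, 54 MB left
memory block 2: place 198 MB, 58 MB left
memory block 3: place 172 MB, 84 MB left
memory block 4: place 125 MB, 131 MB left
memory block 4: place 111 MB, 20 MB left
memory block 5: place 99 MB, 157 MB left
memory block 5: place 97 MB, 60 MB left
memory block 3: place 84 MB, 0 MB left
memory block 6: place 77 MB, 179 MB left
memory block 6: place 74 MB, 105 MB left
memory block 6: place 71 MB, 34 MB left
memory block 1: place 28 MB, 26 MB left
memory block 1: place 23 MB, 3 MB left
Final memory blocks: [202,28,23] [198] [172,84] [125,111] [99,97] [77,74,71].

6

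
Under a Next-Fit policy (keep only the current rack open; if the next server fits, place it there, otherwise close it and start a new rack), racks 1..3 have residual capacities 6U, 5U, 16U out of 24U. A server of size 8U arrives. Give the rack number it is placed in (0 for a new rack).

3

Next-Fit only looks at rack 3, which has 16U free.
8U fits there.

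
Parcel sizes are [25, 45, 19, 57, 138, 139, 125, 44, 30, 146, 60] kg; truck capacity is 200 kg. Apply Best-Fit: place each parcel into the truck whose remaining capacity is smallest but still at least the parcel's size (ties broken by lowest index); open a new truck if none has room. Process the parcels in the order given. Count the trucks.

Put 25 kg in truck 1; 175 kg remain.
Put 45 kg in truck 1; 130 kg remain.
Put 19 kg in truck 1; 111 kg remain.
Put 57 kg in truck 1; 54 kg remain.
Put 138 kg in truck 2; 62 kg remain.
Put 139 kg in truck 3; 61 kg remain.
Put 125 kg in truck 4; 75 kg remain.
Put 44 kg in truck 1; 10 kg remain.
Put 30 kg in truck 3; 31 kg remain.
Put 146 kg in truck 5; 54 kg remain.
Put 60 kg in truck 2; 2 kg remain.
Final trucks: [25,45,19,57,44] [138,60] [139,30] [125] [146].

5 trucks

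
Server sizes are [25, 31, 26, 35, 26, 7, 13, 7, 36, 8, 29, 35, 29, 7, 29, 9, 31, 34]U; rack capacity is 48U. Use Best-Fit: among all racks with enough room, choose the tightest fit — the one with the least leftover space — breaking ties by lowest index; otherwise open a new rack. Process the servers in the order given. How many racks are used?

rack 1: place 25U, 23U left
rack 2: place 31U, 17U left
rack 3: place 26U, 22U left
rack 4: place 35U, 13U left
rack 5: place 26U, 22U left
rack 4: place 7U, 6U left
rack 2: place 13U, 4U left
rack 3: place 7U, 15U left
rack 6: place 36U, 12U left
rack 6: place 8U, 4U left
rack 7: place 29U, 19U left
rack 8: place 35U, 13U left
rack 9: place 29U, 19U left
rack 8: place 7U, 6U left
rack 10: place 29U, 19U left
rack 3: place 9U, 6U left
rack 11: place 31U, 17U left
rack 12: place 34U, 14U left
Final racks: [25] [31,13] [26,7,9] [35,7] [26] [36,8] [29] [35,7] [29] [29] [31] [34].

12 racks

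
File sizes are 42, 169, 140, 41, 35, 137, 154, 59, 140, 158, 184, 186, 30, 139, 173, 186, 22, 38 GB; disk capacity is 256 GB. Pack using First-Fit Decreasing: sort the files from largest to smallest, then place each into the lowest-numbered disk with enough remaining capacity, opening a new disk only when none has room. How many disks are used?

Sorted descending: 186, 186, 184, 173, 169, 158, 154, 140, 140, 139, 137, 59, 42, 41, 38, 35, 30, 22.
Put 186 GB in disk 1; 70 GB remain.
Put 186 GB in disk 2; 70 GB remain.
Put 184 GB in disk 3; 72 GB remain.
Put 173 GB in disk 4; 83 GB remain.
Put 169 GB in disk 5; 87 GB remain.
Put 158 GB in disk 6; 98 GB remain.
Put 154 GB in disk 7; 102 GB remain.
Put 140 GB in disk 8; 116 GB remain.
Put 140 GB in disk 9; 116 GB remain.
Put 139 GB in disk 10; 117 GB remain.
Put 137 GB in disk 11; 119 GB remain.
Put 59 GB in disk 1; 11 GB remain.
Put 42 GB in disk 2; 28 GB remain.
Put 41 GB in disk 3; 31 GB remain.
Put 38 GB in disk 4; 45 GB remain.
Put 35 GB in disk 4; 10 GB remain.
Put 30 GB in disk 3; 1 GB remain.
Put 22 GB in disk 2; 6 GB remain.

11 disks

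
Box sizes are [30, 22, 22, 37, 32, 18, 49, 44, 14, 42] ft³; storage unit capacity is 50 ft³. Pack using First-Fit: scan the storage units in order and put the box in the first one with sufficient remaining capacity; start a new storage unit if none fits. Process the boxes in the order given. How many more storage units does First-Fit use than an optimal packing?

First-Fit: [30,18] [22,22] [37] [32,14] [49] [44] [42] → 7 storage units.
Total size 310 ft³; any packing needs at least ⌈310/50⌉ = 7 storage units.
So 7 is already optimal.

0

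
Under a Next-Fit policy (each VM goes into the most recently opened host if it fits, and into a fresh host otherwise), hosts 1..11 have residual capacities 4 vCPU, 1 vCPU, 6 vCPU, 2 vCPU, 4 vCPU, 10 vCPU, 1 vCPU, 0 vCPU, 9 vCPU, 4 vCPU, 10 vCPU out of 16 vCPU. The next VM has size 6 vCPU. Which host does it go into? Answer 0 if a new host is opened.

11

Next-Fit only looks at host 11, which has 10 vCPU free.
6 vCPU fits there.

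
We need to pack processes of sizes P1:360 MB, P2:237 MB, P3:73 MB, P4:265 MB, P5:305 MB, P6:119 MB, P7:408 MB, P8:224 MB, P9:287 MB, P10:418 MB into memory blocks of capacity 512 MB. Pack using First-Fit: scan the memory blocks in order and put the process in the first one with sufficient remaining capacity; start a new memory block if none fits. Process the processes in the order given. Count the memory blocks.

memory block 1: place P1 (360 MB), 152 MB left
memory block 2: place P2 (237 MB), 275 MB left
memory block 1: place P3 (73 MB), 79 MB left
memory block 2: place P4 (265 MB), 10 MB left
memory block 3: place P5 (305 MB), 207 MB left
memory block 3: place P6 (119 MB), 88 MB left
memory block 4: place P7 (408 MB), 104 MB left
memory block 5: place P8 (224 MB), 288 MB left
memory block 5: place P9 (287 MB), 1 MB left
memory block 6: place P10 (418 MB), 94 MB left
Final memory blocks: [360,73] [237,265] [305,119] [408] [224,287] [418].

6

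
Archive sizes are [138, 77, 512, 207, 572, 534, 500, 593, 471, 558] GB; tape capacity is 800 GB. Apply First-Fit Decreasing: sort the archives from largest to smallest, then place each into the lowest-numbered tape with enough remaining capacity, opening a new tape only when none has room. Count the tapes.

Sorted descending: 593, 572, 558, 534, 512, 500, 471, 207, 138, 77.
tape 1: place 593 GB, 207 GB left
tape 2: place 572 GB, 228 GB left
tape 3: place 558 GB, 242 GB left
tape 4: place 534 GB, 266 GB left
tape 5: place 512 GB, 288 GB left
tape 6: place 500 GB, 300 GB left
tape 7: place 471 GB, 329 GB left
tape 1: place 207 GB, 0 GB left
tape 2: place 138 GB, 90 GB left
tape 2: place 77 GB, 13 GB left

7 tapes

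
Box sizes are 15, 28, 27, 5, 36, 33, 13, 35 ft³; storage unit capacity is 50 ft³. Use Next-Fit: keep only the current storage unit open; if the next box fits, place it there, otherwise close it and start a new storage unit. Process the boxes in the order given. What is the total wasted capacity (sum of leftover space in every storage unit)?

Put 15 ft³ in storage unit 1; 35 ft³ remain.
Put 28 ft³ in storage unit 1; 7 ft³ remain.
Put 27 ft³ in storage unit 2; 23 ft³ remain.
Put 5 ft³ in storage unit 2; 18 ft³ remain.
Put 36 ft³ in storage unit 3; 14 ft³ remain.
Put 33 ft³ in storage unit 4; 17 ft³ remain.
Put 13 ft³ in storage unit 4; 4 ft³ remain.
Put 35 ft³ in storage unit 5; 15 ft³ remain.
5 storage units × 50 ft³ = 250 ft³; used 192 ft³; unused 58 ft³.

58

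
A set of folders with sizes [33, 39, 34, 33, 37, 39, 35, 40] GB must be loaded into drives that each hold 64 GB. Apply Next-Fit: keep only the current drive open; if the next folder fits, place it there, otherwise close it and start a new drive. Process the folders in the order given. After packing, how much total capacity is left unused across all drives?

222

Put 33 GB in drive 1; 31 GB remain.
Put 39 GB in drive 2; 25 GB remain.
Put 34 GB in drive 3; 30 GB remain.
Put 33 GB in drive 4; 31 GB remain.
Put 37 GB in drive 5; 27 GB remain.
Put 39 GB in drive 6; 25 GB remain.
Put 35 GB in drive 7; 29 GB remain.
Put 40 GB in drive 8; 24 GB remain.
8 drives × 64 GB = 512 GB; used 290 GB; unused 222 GB.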